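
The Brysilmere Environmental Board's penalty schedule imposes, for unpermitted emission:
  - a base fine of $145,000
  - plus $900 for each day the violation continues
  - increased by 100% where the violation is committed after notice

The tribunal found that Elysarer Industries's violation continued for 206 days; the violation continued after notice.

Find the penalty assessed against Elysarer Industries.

$660,800

Per-day component: 206 × $900 = $185,400
Base plus per-day: $145,000 + $185,400 = $330,400
Enhancement: 100% of $330,400 = $330,400
Enhanced fine: $330,400 + $330,400 = $660,800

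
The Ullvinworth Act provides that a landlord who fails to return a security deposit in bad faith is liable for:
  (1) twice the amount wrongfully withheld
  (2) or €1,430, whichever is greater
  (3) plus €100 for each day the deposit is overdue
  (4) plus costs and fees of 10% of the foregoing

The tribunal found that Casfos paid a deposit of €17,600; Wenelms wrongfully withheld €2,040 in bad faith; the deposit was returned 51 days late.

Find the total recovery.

Doubled: 2 × €2,040 = €4,080
Minimum €1,430: €4,080 meets the minimum, no increase.
Late-return penalty: 51 × €100 = €5,100
Damages plus late penalty: €4,080 + €5,100 = €9,180
Costs and fees: 10% of €9,180 = €918
Total recovery: €9,180 + €918 = €10,098

€10,098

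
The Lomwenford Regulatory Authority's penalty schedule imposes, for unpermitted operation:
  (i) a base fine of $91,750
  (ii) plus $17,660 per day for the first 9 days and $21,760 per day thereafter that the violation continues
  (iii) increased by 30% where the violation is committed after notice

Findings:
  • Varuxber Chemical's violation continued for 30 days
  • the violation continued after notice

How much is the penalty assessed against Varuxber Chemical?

$919,945

First 9 days: 9 × $17,660 = $158,940
Remaining days: (30 − 9) × $21,760 = $456,960
Per-day component: $158,940 + $456,960 = $615,900
Base plus per-day: $91,750 + $615,900 = $707,650
Enhancement: 30% of $707,650 = $212,295
Enhanced fine: $707,650 + $212,295 = $919,945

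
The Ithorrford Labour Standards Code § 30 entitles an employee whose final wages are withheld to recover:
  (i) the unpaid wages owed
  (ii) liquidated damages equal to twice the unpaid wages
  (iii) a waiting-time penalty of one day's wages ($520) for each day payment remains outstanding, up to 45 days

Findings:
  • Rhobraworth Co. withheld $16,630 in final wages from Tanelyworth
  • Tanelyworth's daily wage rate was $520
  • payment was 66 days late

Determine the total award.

Doubled: 2 × $16,630 = $33,260
Penalty days: min(66, 45) = 45
Waiting-time penalty: 45 × $520 = $23,400
Total award: $16,630 + $33,260 + $23,400 = $73,290

Total award: $73,290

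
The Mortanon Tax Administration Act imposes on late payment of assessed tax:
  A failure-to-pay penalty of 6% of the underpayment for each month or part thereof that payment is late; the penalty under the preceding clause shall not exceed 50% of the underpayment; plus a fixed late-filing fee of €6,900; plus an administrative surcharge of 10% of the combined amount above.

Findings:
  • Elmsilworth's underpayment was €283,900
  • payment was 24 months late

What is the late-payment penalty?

Accrued rate: 6% × 24 = 144%, capped at 50% → 50%
Failure-to-pay penalty: 50% of €283,900 = €141,950
Penalty before surcharge: €141,950 + €6,900 = €148,850
Administrative surcharge: 10% of €148,850 = €14,885
Total penalty: €148,850 + €14,885 = €163,735

€163,735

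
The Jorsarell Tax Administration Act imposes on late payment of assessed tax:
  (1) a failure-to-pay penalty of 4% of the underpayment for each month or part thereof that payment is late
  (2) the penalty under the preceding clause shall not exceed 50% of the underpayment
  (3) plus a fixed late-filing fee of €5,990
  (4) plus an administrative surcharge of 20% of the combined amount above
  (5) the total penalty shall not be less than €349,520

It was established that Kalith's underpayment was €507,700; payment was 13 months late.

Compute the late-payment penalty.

Accrued rate: 4% × 13 = 52%, capped at 50% → 50%
Failure-to-pay penalty: 50% of €507,700 = €253,850
Penalty before surcharge: €253,850 + €5,990 = €259,840
Administrative surcharge: 20% of €259,840 = €51,968
Total penalty: €259,840 + €51,968 = €311,808
Minimum €349,520: €311,808 is below the minimum → €349,520

€349,520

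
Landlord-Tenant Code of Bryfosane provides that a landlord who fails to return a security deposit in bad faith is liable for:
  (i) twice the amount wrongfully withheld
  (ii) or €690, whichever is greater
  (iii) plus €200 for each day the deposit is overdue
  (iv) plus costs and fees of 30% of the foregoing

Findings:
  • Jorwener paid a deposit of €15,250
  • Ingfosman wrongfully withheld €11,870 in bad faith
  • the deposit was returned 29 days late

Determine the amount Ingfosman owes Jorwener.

€38,402

Doubled: 2 × €11,870 = €23,740
Minimum €690: €23,740 meets the minimum, no increase.
Late-return penalty: 29 × €200 = €5,800
Damages plus late penalty: €23,740 + €5,800 = €29,540
Costs and fees: 30% of €29,540 = €8,862
Total recovery: €29,540 + €8,862 = €38,402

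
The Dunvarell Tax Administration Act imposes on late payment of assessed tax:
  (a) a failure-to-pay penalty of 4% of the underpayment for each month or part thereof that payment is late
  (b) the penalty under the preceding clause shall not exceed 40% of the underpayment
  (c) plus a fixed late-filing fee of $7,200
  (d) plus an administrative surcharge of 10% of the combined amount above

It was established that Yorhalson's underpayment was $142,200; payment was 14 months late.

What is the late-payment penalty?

Accrued rate: 4% × 14 = 56%, capped at 40% → 40%
Failure-to-pay penalty: 40% of $142,200 = $56,880
Penalty before surcharge: $56,880 + $7,200 = $64,080
Administrative surcharge: 10% of $64,080 = $6,408
Total penalty: $64,080 + $6,408 = $70,488

Penalty: $70,488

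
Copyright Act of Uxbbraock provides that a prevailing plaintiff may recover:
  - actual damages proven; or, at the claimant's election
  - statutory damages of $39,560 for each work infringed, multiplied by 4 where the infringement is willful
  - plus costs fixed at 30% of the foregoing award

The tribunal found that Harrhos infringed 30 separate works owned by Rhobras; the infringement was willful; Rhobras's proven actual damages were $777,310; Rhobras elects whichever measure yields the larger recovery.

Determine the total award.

$6,171,360

Statutory damages: 30 × $39,560 = $1,186,800
Multiplied by 4: 4 × $1,186,800 = $4,747,200
Greater of actual damages ($777,310) or enhanced statutory damages ($4,747,200): $4,747,200
Costs: 30% of $4,747,200 = $1,424,160
Award plus costs: $4,747,200 + $1,424,160 = $6,171,360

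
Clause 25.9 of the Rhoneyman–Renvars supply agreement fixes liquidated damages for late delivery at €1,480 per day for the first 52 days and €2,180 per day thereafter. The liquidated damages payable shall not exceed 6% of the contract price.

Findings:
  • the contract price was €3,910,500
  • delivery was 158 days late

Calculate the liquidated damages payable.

€234,630

First 52 days: 52 × €1,480 = €76,960
Remaining days: (158 − 52) × €2,180 = €231,080
Accrued per-day damages: €76,960 + €231,080 = €308,040
Cap: 6% of €3,910,500 = €234,630
Cap at €234,630: €308,040 exceeds the cap → €234,630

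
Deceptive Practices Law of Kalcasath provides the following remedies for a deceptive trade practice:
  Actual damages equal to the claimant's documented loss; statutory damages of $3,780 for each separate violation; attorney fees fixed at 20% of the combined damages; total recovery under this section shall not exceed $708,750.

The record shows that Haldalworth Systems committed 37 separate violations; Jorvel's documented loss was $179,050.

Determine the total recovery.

$382,692

Statutory damages: 37 × $3,780 = $139,860
Combined damages: $179,050 + $139,860 = $318,910
Attorney fees: 20% of $318,910 = $63,782
Total before cap: $318,910 + $63,782 = $382,692
Cap at $708,750: $382,692 is within the cap, no reduction.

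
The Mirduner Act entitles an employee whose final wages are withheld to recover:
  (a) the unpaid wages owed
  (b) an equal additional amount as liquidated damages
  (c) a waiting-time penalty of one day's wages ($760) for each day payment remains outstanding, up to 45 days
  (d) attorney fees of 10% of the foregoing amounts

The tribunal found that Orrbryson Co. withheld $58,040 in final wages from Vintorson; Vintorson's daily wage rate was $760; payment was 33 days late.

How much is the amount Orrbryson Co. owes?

$155,276

Liquidated damages (equal amount): $58,040
Penalty days: min(33, 45) = 33
Waiting-time penalty: 33 × $760 = $25,080
Subtotal: $58,040 + $58,040 + $25,080 = $141,160
Attorney fees: 10% of $141,160 = $14,116
Total award: $141,160 + $14,116 = $155,276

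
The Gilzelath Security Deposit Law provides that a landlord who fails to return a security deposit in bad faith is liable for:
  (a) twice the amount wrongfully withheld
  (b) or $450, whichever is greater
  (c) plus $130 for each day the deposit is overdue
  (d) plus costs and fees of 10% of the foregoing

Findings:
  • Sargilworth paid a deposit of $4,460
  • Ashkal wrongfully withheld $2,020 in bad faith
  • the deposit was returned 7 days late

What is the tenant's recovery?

$5,445

Doubled: 2 × $2,020 = $4,040
Minimum $450: $4,040 meets the minimum, no increase.
Late-return penalty: 7 × $130 = $910
Damages plus late penalty: $4,040 + $910 = $4,950
Costs and fees: 10% of $4,950 = $495
Total recovery: $4,950 + $495 = $5,445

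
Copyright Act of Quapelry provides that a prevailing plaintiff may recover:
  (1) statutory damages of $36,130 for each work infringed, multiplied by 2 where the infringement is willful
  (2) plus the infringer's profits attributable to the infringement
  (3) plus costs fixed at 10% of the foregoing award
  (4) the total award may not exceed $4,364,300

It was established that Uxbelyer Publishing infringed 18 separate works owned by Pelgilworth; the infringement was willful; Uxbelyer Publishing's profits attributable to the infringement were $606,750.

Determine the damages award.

Statutory damages: 18 × $36,130 = $650,340
Doubled: 2 × $650,340 = $1,300,680
Combined award: $1,300,680 + $606,750 = $1,907,430
Costs: 10% of $1,907,430 = $190,743
Award plus costs: $1,907,430 + $190,743 = $2,098,173
Cap at $4,364,300: $2,098,173 is within the cap, no reduction.

$2,098,173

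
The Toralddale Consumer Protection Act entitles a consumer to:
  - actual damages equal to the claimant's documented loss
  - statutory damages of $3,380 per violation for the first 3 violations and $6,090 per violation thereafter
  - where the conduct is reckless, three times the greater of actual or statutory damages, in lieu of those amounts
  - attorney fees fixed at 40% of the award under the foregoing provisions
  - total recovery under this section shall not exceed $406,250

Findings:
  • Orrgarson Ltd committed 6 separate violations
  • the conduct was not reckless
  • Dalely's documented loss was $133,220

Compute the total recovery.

$226,282

First 3 violations: 3 × $3,380 = $10,140
Remaining violations: (6 − 3) × $6,090 = $18,270
Statutory damages: $10,140 + $18,270 = $28,410
Conduct not reckless: the in-lieu enhancement does not apply.
Actual plus statutory damages: $133,220 + $28,410 = $161,630
Attorney fees: 40% of $161,630 = $64,652
Total before cap: $161,630 + $64,652 = $226,282
Cap at $406,250: $226,282 is within the cap, no reduction.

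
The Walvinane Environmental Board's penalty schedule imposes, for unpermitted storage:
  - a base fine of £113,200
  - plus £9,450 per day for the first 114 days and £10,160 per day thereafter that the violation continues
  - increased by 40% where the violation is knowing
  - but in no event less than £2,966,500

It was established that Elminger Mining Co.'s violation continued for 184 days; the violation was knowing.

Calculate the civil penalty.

First 114 days: 114 × £9,450 = £1,077,300
Remaining days: (184 − 114) × £10,160 = £711,200
Per-day component: £1,077,300 + £711,200 = £1,788,500
Base plus per-day: £113,200 + £1,788,500 = £1,901,700
Enhancement: 40% of £1,901,700 = £760,680
Enhanced fine: £1,901,700 + £760,680 = £2,662,380
Minimum £2,966,500: £2,662,380 is below the minimum → £2,966,500

£2,966,500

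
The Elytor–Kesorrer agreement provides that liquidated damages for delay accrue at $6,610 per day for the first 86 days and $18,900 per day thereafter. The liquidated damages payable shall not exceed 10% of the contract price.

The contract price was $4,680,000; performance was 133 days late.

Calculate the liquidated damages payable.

$468,000

First 86 days: 86 × $6,610 = $568,460
Remaining days: (133 − 86) × $18,900 = $888,300
Accrued per-day damages: $568,460 + $888,300 = $1,456,760
Cap: 10% of $4,680,000 = $468,000
Cap at $468,000: $1,456,760 exceeds the cap → $468,000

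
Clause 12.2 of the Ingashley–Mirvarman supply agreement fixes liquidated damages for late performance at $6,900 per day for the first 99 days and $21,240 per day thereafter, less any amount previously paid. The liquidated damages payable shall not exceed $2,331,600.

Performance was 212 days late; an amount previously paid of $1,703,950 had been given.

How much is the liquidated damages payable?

First 99 days: 99 × $6,900 = $683,100
Remaining days: (212 − 99) × $21,240 = $2,400,120
Accrued per-day damages: $683,100 + $2,400,120 = $3,083,220
Less amount previously paid: $3,083,220 − $1,703,950 = $1,379,270
Cap at $2,331,600: $1,379,270 is within the cap, no reduction.

$1,379,270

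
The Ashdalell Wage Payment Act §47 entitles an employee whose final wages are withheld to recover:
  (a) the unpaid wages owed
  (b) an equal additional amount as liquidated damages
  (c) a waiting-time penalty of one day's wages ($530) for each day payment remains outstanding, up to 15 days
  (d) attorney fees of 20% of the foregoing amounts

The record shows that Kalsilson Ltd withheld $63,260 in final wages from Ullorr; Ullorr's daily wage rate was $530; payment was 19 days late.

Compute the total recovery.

$161,364

Liquidated damages (equal amount): $63,260
Penalty days: min(19, 15) = 15
Waiting-time penalty: 15 × $530 = $7,950
Subtotal: $63,260 + $63,260 + $7,950 = $134,470
Attorney fees: 20% of $134,470 = $26,894
Total award: $134,470 + $26,894 = $161,364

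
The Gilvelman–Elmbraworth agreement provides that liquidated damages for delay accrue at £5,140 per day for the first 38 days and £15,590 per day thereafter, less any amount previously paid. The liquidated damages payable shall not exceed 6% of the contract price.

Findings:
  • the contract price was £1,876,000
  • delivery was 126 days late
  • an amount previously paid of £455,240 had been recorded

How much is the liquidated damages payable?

First 38 days: 38 × £5,140 = £195,320
Remaining days: (126 − 38) × £15,590 = £1,371,920
Accrued per-day damages: £195,320 + £1,371,920 = £1,567,240
Less amount previously paid: £1,567,240 − £455,240 = £1,112,000
Cap: 6% of £1,876,000 = £112,560
Cap at £112,560: £1,112,000 exceeds the cap → £112,560

£112,560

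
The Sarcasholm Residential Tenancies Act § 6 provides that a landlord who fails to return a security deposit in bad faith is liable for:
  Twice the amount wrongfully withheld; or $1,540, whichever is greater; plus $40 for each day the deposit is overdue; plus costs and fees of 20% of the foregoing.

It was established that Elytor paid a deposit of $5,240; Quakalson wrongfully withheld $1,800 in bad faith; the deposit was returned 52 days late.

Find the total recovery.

Doubled: 2 × $1,800 = $3,600
Minimum $1,540: $3,600 meets the minimum, no increase.
Late-return penalty: 52 × $40 = $2,080
Damages plus late penalty: $3,600 + $2,080 = $5,680
Costs and fees: 20% of $5,680 = $1,136
Total recovery: $5,680 + $1,136 = $6,816

$6,816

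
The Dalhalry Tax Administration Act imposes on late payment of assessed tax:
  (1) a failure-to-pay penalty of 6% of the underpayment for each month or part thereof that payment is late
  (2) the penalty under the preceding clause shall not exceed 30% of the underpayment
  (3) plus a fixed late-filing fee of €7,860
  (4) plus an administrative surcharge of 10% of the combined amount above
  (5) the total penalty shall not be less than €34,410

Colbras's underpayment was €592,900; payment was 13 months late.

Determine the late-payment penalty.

€204,303

Accrued rate: 6% × 13 = 78%, capped at 30% → 30%
Failure-to-pay penalty: 30% of €592,900 = €177,870
Penalty before surcharge: €177,870 + €7,860 = €185,730
Administrative surcharge: 10% of €185,730 = €18,573
Total penalty: €185,730 + €18,573 = €204,303
Minimum €34,410: €204,303 meets the minimum, no increase.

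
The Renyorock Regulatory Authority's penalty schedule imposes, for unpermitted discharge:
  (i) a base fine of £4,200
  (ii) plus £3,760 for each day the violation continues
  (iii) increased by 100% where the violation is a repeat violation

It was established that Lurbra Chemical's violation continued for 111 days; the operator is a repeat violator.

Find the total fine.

Civil penalty: £843,120

Per-day component: 111 × £3,760 = £417,360
Base plus per-day: £4,200 + £417,360 = £421,560
Enhancement: 100% of £421,560 = £421,560
Enhanced fine: £421,560 + £421,560 = £843,120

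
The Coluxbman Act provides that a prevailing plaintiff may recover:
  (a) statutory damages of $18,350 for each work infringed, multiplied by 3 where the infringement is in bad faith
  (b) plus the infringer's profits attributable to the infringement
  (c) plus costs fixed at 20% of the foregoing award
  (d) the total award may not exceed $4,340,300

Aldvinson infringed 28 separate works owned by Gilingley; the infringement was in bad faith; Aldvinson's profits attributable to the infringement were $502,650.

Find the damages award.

$2,452,860

Statutory damages: 28 × $18,350 = $513,800
Trebled: 3 × $513,800 = $1,541,400
Combined award: $1,541,400 + $502,650 = $2,044,050
Costs: 20% of $2,044,050 = $408,810
Award plus costs: $2,044,050 + $408,810 = $2,452,860
Cap at $4,340,300: $2,452,860 is within the cap, no reduction.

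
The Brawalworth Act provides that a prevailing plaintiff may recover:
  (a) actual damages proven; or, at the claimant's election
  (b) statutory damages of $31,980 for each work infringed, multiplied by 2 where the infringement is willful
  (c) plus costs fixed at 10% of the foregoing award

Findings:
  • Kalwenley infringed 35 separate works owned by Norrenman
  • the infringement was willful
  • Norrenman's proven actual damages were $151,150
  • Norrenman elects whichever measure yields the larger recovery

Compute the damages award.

$2,462,460

Statutory damages: 35 × $31,980 = $1,119,300
Doubled: 2 × $1,119,300 = $2,238,600
Greater of actual damages ($151,150) or enhanced statutory damages ($2,238,600): $2,238,600
Costs: 10% of $2,238,600 = $223,860
Award plus costs: $2,238,600 + $223,860 = $2,462,460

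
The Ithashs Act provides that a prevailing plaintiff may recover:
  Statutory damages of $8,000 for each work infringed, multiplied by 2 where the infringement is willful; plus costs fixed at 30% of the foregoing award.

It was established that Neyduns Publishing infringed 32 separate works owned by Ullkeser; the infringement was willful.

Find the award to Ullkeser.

$665,600

Statutory damages: 32 × $8,000 = $256,000
Doubled: 2 × $256,000 = $512,000
Costs: 30% of $512,000 = $153,600
Award plus costs: $512,000 + $153,600 = $665,600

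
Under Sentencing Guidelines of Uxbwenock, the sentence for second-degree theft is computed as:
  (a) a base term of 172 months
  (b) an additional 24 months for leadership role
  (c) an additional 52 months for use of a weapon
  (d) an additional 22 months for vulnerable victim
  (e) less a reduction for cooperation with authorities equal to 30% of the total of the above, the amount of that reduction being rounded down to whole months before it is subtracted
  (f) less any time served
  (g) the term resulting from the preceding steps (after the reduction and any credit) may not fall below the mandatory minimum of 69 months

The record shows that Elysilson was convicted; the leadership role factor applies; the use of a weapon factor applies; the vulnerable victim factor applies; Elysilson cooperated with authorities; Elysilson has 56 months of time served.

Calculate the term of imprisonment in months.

Leadership role enhancement: +24 months
Use of a weapon enhancement: +52 months
Vulnerable victim enhancement: +22 months
Adjusted term: 172 months + 24 months + 52 months + 22 months = 270 months
Cooperation with authorities reduction: 30% of 270 months = 81 months (rounded down)
After reduction: 270 − 81 = 189 months
Less time served: 189 months − 56 months = 133 months
Minimum 69 months: 133 months meets the minimum, no increase.

133 months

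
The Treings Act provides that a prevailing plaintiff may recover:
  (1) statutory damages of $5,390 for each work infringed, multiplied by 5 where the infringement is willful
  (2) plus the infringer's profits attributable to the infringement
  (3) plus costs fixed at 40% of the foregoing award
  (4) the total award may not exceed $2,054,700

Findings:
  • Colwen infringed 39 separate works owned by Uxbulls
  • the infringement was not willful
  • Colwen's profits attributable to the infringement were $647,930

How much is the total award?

$1,201,396

Statutory damages: 39 × $5,390 = $210,210
Infringement not willful: no ×5 enhancement.
Combined award: $210,210 + $647,930 = $858,140
Costs: 40% of $858,140 = $343,256
Award plus costs: $858,140 + $343,256 = $1,201,396
Cap at $2,054,700: $1,201,396 is within the cap, no reduction.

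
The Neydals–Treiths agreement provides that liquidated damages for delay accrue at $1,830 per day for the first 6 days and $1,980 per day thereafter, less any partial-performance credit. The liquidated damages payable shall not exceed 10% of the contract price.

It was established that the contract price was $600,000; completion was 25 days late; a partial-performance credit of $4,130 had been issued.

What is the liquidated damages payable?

First 6 days: 6 × $1,830 = $10,980
Remaining days: (25 − 6) × $1,980 = $37,620
Accrued per-day damages: $10,980 + $37,620 = $48,600
Less partial-performance credit: $48,600 − $4,130 = $44,470
Cap: 10% of $600,000 = $60,000
Cap at $60,000: $44,470 is within the cap, no reduction.

$44,470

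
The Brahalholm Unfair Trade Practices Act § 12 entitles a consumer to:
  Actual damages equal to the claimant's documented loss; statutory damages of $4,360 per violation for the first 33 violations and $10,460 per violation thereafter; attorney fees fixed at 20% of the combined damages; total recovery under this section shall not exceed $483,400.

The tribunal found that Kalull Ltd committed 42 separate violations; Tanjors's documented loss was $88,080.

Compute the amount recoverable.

$391,320

First 33 violations: 33 × $4,360 = $143,880
Remaining violations: (42 − 33) × $10,460 = $94,140
Statutory damages: $143,880 + $94,140 = $238,020
Combined damages: $88,080 + $238,020 = $326,100
Attorney fees: 20% of $326,100 = $65,220
Total before cap: $326,100 + $65,220 = $391,320
Cap at $483,400: $391,320 is within the cap, no reduction.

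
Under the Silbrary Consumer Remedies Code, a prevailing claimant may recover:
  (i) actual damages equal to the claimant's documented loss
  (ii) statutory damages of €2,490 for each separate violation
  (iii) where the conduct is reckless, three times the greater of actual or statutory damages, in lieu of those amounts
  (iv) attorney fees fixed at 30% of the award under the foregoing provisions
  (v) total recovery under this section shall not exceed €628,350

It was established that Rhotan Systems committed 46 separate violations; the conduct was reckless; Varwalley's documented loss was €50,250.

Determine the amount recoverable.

€446,706

Statutory damages: 46 × €2,490 = €114,540
Greater of actual damages (€50,250) or statutory damages (€114,540): €114,540
Trebled: 3 × €114,540 = €343,620
Attorney fees: 30% of €343,620 = €103,086
Total before cap: €343,620 + €103,086 = €446,706
Cap at €628,350: €446,706 is within the cap, no reduction.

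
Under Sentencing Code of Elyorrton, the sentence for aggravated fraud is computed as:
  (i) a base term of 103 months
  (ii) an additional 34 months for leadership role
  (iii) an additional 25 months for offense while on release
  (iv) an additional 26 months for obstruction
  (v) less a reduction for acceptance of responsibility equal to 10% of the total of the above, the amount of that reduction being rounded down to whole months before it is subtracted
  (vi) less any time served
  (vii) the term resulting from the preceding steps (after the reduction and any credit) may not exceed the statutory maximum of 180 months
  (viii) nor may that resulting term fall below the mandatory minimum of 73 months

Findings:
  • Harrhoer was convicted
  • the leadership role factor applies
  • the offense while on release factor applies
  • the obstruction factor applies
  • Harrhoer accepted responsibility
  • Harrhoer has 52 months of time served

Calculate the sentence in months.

118 months

Leadership role enhancement: +34 months
Offense while on release enhancement: +25 months
Obstruction enhancement: +26 months
Adjusted term: 103 months + 34 months + 25 months + 26 months = 188 months
Acceptance of responsibility reduction: 10% of 188 months = 18 months (rounded down)
After reduction: 188 − 18 = 170 months
Less time served: 170 months − 52 months = 118 months
Cap at 180 months: 118 months is within the cap, no reduction.
Minimum 73 months: 118 months meets the minimum, no increase.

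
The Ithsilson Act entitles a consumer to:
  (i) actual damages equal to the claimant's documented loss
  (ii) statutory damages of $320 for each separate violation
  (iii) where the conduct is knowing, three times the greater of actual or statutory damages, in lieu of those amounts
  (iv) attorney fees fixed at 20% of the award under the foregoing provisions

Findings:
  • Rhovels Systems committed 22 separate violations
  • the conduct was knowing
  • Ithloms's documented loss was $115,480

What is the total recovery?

Total recovery: $415,728

Statutory damages: 22 × $320 = $7,040
Greater of actual damages ($115,480) or statutory damages ($7,040): $115,480
Trebled: 3 × $115,480 = $346,440
Attorney fees: 20% of $346,440 = $69,288
Total recovery: $346,440 + $69,288 = $415,728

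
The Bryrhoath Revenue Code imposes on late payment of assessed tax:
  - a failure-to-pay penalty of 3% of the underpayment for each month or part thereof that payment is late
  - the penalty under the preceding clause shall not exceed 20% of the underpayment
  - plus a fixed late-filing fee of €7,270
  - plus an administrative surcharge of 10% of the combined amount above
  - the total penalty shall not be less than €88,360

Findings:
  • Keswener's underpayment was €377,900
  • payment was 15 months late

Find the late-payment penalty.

Accrued rate: 3% × 15 = 45%, capped at 20% → 20%
Failure-to-pay penalty: 20% of €377,900 = €75,580
Penalty before surcharge: €75,580 + €7,270 = €82,850
Administrative surcharge: 10% of €82,850 = €8,285
Total penalty: €82,850 + €8,285 = €91,135
Minimum €88,360: €91,135 meets the minimum, no increase.

€91,135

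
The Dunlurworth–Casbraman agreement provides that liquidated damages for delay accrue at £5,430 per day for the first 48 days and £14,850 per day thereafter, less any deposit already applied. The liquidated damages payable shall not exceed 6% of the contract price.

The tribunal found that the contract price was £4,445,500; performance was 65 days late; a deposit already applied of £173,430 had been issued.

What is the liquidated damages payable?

First 48 days: 48 × £5,430 = £260,640
Remaining days: (65 − 48) × £14,850 = £252,450
Accrued per-day damages: £260,640 + £252,450 = £513,090
Less deposit already applied: £513,090 − £173,430 = £339,660
Cap: 6% of £4,445,500 = £266,730
Cap at £266,730: £339,660 exceeds the cap → £266,730

£266,730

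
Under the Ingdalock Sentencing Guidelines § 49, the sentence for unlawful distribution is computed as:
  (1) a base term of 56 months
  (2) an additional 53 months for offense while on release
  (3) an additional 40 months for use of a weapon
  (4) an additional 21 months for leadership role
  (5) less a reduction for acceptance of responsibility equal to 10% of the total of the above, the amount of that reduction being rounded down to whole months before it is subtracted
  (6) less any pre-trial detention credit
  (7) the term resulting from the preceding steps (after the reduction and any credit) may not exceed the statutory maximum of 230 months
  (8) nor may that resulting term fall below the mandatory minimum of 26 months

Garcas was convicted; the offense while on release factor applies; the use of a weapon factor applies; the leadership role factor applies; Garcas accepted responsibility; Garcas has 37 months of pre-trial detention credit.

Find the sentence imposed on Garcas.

116 months

Offense while on release enhancement: +53 months
Use of a weapon enhancement: +40 months
Leadership role enhancement: +21 months
Adjusted term: 56 months + 53 months + 40 months + 21 months = 170 months
Acceptance of responsibility reduction: 10% of 170 months = 17 months (rounded down)
After reduction: 170 − 17 = 153 months
Less pre-trial detention credit: 153 months − 37 months = 116 months
Cap at 230 months: 116 months is within the cap, no reduction.
Minimum 26 months: 116 months meets the minimum, no increase.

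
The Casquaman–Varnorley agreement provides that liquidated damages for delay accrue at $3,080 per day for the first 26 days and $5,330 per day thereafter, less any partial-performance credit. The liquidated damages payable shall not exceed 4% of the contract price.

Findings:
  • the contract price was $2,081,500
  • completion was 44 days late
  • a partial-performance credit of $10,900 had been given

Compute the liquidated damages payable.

First 26 days: 26 × $3,080 = $80,080
Remaining days: (44 − 26) × $5,330 = $95,940
Accrued per-day damages: $80,080 + $95,940 = $176,020
Less partial-performance credit: $176,020 − $10,900 = $165,120
Cap: 4% of $2,081,500 = $83,260
Cap at $83,260: $165,120 exceeds the cap → $83,260

$83,260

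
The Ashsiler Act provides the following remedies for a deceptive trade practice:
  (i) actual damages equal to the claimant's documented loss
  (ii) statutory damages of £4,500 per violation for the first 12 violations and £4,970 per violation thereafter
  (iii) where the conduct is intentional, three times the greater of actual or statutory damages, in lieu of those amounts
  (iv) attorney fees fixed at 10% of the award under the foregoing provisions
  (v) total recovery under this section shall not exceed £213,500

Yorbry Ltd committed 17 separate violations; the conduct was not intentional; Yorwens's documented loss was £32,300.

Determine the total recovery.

Total recovery: £122,265

First 12 violations: 12 × £4,500 = £54,000
Remaining violations: (17 − 12) × £4,970 = £24,850
Statutory damages: £54,000 + £24,850 = £78,850
Conduct not intentional: the in-lieu enhancement does not apply.
Actual plus statutory damages: £32,300 + £78,850 = £111,150
Attorney fees: 10% of £111,150 = £11,115
Total before cap: £111,150 + £11,115 = £122,265
Cap at £213,500: £122,265 is within the cap, no reduction.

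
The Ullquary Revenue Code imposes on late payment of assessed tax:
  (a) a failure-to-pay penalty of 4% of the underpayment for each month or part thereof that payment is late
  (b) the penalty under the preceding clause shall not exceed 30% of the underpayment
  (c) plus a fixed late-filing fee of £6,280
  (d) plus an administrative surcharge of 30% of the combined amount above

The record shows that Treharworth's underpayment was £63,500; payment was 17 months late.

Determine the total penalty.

£32,929

Accrued rate: 4% × 17 = 68%, capped at 30% → 30%
Failure-to-pay penalty: 30% of £63,500 = £19,050
Penalty before surcharge: £19,050 + £6,280 = £25,330
Administrative surcharge: 30% of £25,330 = £7,599
Total penalty: £25,330 + £7,599 = £32,929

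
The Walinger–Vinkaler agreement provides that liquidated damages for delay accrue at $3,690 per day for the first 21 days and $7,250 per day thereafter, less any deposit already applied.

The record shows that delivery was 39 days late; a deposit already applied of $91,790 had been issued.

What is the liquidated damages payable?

First 21 days: 21 × $3,690 = $77,490
Remaining days: (39 − 21) × $7,250 = $130,500
Accrued per-day damages: $77,490 + $130,500 = $207,990
Less deposit already applied: $207,990 − $91,790 = $116,200

$116,200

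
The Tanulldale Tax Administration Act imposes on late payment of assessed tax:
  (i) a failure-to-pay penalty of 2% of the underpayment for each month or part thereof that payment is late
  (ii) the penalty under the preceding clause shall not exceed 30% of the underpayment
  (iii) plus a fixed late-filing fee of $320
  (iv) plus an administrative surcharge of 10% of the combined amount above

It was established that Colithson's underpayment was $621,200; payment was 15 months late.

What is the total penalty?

$205,348

Accrued rate: 2% × 15 = 30%, capped at 30% → 30%
Failure-to-pay penalty: 30% of $621,200 = $186,360
Penalty before surcharge: $186,360 + $320 = $186,680
Administrative surcharge: 10% of $186,680 = $18,668
Total penalty: $186,680 + $18,668 = $205,348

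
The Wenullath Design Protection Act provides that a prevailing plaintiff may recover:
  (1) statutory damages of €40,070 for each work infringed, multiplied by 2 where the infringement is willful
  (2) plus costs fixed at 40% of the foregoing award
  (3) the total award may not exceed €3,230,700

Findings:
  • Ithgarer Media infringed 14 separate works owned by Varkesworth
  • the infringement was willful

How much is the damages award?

Statutory damages: 14 × €40,070 = €560,980
Doubled: 2 × €560,980 = €1,121,960
Costs: 40% of €1,121,960 = €448,784
Award plus costs: €1,121,960 + €448,784 = €1,570,744
Cap at €3,230,700: €1,570,744 is within the cap, no reduction.

€1,570,744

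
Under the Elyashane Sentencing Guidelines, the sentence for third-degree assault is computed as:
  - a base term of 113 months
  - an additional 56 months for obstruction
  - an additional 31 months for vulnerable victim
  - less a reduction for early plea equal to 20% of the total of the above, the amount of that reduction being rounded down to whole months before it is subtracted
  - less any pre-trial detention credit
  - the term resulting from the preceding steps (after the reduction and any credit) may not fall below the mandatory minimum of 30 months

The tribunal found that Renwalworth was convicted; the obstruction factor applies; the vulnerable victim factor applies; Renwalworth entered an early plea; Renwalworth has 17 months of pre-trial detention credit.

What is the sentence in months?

143 months

Obstruction enhancement: +56 months
Vulnerable victim enhancement: +31 months
Adjusted term: 113 months + 56 months + 31 months = 200 months
Early plea reduction: 20% of 200 months = 40 months (rounded down)
After reduction: 200 − 40 = 160 months
Less pre-trial detention credit: 160 months − 17 months = 143 months
Minimum 30 months: 143 months meets the minimum, no increase.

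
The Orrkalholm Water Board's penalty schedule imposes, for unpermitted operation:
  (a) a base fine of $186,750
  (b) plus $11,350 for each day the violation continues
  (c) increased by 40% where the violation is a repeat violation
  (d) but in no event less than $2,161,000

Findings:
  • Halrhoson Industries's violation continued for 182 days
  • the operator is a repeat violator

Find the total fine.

Per-day component: 182 × $11,350 = $2,065,700
Base plus per-day: $186,750 + $2,065,700 = $2,252,450
Enhancement: 40% of $2,252,450 = $900,980
Enhanced fine: $2,252,450 + $900,980 = $3,153,430
Minimum $2,161,000: $3,153,430 meets the minimum, no increase.

$3,153,430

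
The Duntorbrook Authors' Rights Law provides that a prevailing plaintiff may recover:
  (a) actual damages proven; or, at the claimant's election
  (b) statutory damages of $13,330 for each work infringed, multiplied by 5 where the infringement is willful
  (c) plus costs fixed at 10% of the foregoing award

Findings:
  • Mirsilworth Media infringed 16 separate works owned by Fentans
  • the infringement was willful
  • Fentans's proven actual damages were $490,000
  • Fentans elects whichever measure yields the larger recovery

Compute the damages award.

Statutory damages: 16 × $13,330 = $213,280
Multiplied by 5: 5 × $213,280 = $1,066,400
Greater of actual damages ($490,000) or enhanced statutory damages ($1,066,400): $1,066,400
Costs: 10% of $1,066,400 = $106,640
Award plus costs: $1,066,400 + $106,640 = $1,173,040

Award: $1,173,040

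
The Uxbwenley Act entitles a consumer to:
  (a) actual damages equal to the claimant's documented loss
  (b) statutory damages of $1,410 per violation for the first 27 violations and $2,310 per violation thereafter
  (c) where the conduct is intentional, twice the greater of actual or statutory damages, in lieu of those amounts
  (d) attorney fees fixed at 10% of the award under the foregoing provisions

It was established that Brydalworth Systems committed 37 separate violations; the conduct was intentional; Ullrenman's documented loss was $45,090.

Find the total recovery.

$134,574

First 27 violations: 27 × $1,410 = $38,070
Remaining violations: (37 − 27) × $2,310 = $23,100
Statutory damages: $38,070 + $23,100 = $61,170
Greater of actual damages ($45,090) or statutory damages ($61,170): $61,170
Doubled: 2 × $61,170 = $122,340
Attorney fees: 10% of $122,340 = $12,234
Total recovery: $122,340 + $12,234 = $134,574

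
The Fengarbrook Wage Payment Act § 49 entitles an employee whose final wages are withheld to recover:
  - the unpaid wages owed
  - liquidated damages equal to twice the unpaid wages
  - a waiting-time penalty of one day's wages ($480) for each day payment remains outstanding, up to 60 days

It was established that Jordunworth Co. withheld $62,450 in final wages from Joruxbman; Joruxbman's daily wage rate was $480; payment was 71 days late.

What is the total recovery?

Doubled: 2 × $62,450 = $124,900
Penalty days: min(71, 60) = 60
Waiting-time penalty: 60 × $480 = $28,800
Total award: $62,450 + $124,900 + $28,800 = $216,150

Total award: $216,150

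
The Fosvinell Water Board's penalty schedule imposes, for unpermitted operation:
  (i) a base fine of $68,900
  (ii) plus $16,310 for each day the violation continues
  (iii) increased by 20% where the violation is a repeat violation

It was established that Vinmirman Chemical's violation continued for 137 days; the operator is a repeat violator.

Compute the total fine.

Per-day component: 137 × $16,310 = $2,234,470
Base plus per-day: $68,900 + $2,234,470 = $2,303,370
Enhancement: 20% of $2,303,370 = $460,674
Enhanced fine: $2,303,370 + $460,674 = $2,764,044

Civil penalty: $2,764,044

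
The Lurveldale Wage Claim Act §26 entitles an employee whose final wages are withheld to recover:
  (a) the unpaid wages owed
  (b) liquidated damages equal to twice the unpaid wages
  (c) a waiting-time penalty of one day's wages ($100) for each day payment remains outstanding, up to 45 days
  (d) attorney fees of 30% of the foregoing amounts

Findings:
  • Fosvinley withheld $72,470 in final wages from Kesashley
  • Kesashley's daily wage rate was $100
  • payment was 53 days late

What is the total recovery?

Doubled: 2 × $72,470 = $144,940
Penalty days: min(53, 45) = 45
Waiting-time penalty: 45 × $100 = $4,500
Subtotal: $72,470 + $144,940 + $4,500 = $221,910
Attorney fees: 30% of $221,910 = $66,573
Total award: $221,910 + $66,573 = $288,483

$288,483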